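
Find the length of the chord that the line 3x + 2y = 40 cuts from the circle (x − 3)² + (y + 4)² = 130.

2√13

From the line, y = (40 − 3x)/2. Substituting:
13x² − 312x + 1820 = 0  ⟹  x² − 24x + 140 = 0
x = 14 or x = 10, giving (14, −1) and (10, 5).
|(14, −1) − (10, 5)| = √((4)² + (−6)²) = 2√13.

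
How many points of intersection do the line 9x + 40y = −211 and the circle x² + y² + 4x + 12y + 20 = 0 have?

2

Substituting the line into the circle gives 1681x² + 5878x − 24759 = 0.
Discriminant = (5878)² − 4·1681·(−24759) = 201030400 > 0.
Two real roots: the line is a secant.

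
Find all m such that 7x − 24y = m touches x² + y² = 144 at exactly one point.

m = −300 or m = 300

For a tangent, require d(centre, line) = r = 12.
|7·0 − 24·0 − m| / √625 = 12
|m| = 12·25, so m = 300 or m = −300.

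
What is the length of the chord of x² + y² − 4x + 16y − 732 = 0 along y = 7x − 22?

From the line, y = 7x − 22. Substituting:
50x² − 200x − 600 = 0  ⟹  x² − 4x − 12 = 0
x = 6 or x = −2, giving (6, 20) and (−2, −36).
Chord length = distance between (6, 20) and (−2, −36) = √3200 = 40√2.

40√2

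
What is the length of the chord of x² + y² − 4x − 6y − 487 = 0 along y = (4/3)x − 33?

20

The distance from (2, 3) to the line is 100/√25, and r² = 500.
Chord = 2√(r² − d²) = 2·√(100) = 20.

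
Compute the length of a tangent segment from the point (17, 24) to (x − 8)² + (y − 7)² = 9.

19

The centre is (8, 7) and r = 3. The square of the distance from P to the centre is 81 + 289 = 370.
By the tangent–radius right angle, tangent length = √(|PO|² − r²) = √361 = 19.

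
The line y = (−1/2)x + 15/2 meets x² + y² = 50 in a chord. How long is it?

2√5

Express y = (15 − x)/2 and substitute into the circle:
5x² − 30x + 25 = 0  ⟹  x² − 6x + 5 = 0
x = 5 or x = 1, giving (5, 5) and (1, 7).
|(5, 5) − (1, 7)| = √((4)² + (−2)²) = 2√5.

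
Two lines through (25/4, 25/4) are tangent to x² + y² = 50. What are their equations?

Write the tangent as mx − y + (25/4 − m·(25/4)) = 0 and set its distance from the centre to 5√2:
[m·(−25/4) − (−25/4)]² = 50(m² + 1)
7m² + 50m + 7 = 0, so m = −7 or m = −1/7.
With m = −7: 7x + y = 50. With m = −1/7: x + 7y = 50.

7x + y = 50 and x + 7y = 50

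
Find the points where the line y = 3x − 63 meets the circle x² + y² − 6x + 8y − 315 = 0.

From the line, y = 3x − 63. Substituting:
10x² − 360x + 3150 = 0  ⟹  x² − 36x + 315 = 0
x = 21 or x = 15, giving (21, 0) and (15, −18).

(15, −18) and (21, 0)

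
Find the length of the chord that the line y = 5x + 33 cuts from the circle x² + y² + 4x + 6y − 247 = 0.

6√26

The distance from (−2, −3) to the line is 26/√26, and r² = 260.
Half the chord is √(r² − d²) = √(234), so the full chord is 6√26.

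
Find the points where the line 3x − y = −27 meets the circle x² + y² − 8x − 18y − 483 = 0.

(−12, −9) and (2, 33)

From the line, y = 3x + 27. Substituting:
10x² + 100x − 240 = 0  ⟹  x² + 10x − 24 = 0
x = 2 or x = −12, giving (2, 33) and (−12, −9).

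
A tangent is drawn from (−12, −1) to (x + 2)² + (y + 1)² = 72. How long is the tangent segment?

The centre is (−2, −1) and r = 6√2. The square of the distance from P to the centre is 100 + 0 = 100.
By the tangent–radius right angle, tangent length = √(|PO|² − r²) = √28 = 2√7.

2√7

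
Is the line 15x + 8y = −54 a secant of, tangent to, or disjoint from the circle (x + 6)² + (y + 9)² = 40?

disjoint

Substituting the line into the circle gives 289x² + 228x + 68 = 0.
Discriminant = (228)² − 4·289·(68) = −26624 < 0.
No real roots: the line does not meet the circle.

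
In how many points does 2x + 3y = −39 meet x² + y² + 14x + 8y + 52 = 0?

d² = (2·(−7) + 3·(−4) − (−39))²/13 = 13; r² = 13.
Since d² = r², the line is tangent.

1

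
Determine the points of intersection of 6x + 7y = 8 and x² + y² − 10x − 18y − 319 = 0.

(−15, 14) and (13, −10)

Express y = (8 − 6x)/7 and substitute into the circle:
85x² + 170x − 16575 = 0  ⟹  x² + 2x − 195 = 0
x = 13 or x = −15, giving (13, −10) and (−15, 14).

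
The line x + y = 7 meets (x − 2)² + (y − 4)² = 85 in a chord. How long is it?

13√2

The distance from (2, 4) to the line is 1/√2, and r² = 85.
Chord = 2√(r² − d²) = 2·√(169/2) = 13√2.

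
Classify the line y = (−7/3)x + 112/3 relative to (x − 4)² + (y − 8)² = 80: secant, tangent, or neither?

secant

Centre (4, 8), r² = 80. Distance² from centre to line = (−60)²/58 = 1800/29.
Since d² < r², the line cuts the circle twice.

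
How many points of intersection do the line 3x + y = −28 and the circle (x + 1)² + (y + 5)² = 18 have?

0

d² = (3·(−1) + 1·(−5) − (−28))²/10 = 40; r² = 18.
Since d² > r², the line lies outside the circle.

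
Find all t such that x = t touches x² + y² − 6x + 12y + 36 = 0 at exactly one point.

t = 0 or t = 6

For a tangent, require d(centre, line) = r = 3.
|1·3 + 0·(−6) − t| / √1 = 3
|t − (3)| = 3, so t = 6 or t = 0.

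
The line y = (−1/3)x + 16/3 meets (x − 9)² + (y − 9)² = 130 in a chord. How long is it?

The distance from (9, 9) to the line is 20/√10, and r² = 130.
Half the chord is √(r² − d²) = √(90), so the full chord is 6√10.

6√10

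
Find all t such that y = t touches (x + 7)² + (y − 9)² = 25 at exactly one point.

The line touches the circle iff its distance from (−7, 9) is 5:
|0·(−7) + 1·9 − t| / √1 = 5
|t − (9)| = 5, so t = 14 or t = 4.

t = 4 or t = 14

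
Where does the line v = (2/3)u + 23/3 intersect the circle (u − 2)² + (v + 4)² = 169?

From the line, v = (23 + 2u)/3. Substituting:
13u² + 104u − 260 = 0  ⟹  u² + 8u − 20 = 0
u = 2 or u = −10, giving (2, 9) and (−10, 1).

(−10, 1) and (2, 9)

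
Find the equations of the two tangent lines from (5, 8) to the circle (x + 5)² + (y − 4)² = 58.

Write the tangent as mx − y + (8 − m·(5)) = 0 and set its distance from the centre to √58:
(−10m − (−4))² = 58(m² + 1)
21m² − 40m − 21 = 0, so m = −3/7 or m = 7/3.
Through (5, 8) these give 3x + 7y = 71 and 7x − 3y = 11.

3x + 7y = 71 and 7x − 3y = 11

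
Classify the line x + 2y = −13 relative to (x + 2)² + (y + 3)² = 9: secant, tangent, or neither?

Substituting the line into the circle gives 5x² + 30x + 29 = 0.
Δ = 900 − 580 = 320.
Two real roots: the line is a secant.

secant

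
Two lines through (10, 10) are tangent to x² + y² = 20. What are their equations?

x − 2y = −10 and 2x − y = 10

Let a tangent through (10, 10) have slope m. Its distance from (0, 0) must equal 2√5:
[m·(−10) − (−10)]² = 20(m² + 1)
2m² − 5m + 2 = 0, so m = 1/2 or m = 2.
Through (10, 10) these give x − 2y = −10 and 2x − y = 10.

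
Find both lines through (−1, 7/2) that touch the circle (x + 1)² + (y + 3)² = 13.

Write the tangent as mx − y + (7/2 − m·(−1)) = 0 and set its distance from the centre to √13:
(0m − (−13/2))² = 13(m² + 1)
4m² − 9 = 0, so m = 3/2 or m = −3/2.
Through (−1, 7/2) these give 3x − 2y = −10 and 3x + 2y = 4.

3x − 2y = −10 and 3x + 2y = 4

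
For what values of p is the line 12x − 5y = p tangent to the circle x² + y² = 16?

The line touches the circle iff its distance from (0, 0) is 4:
|12·0 − 5·0 − p| / √169 = 4
|p| = 4·13, so p = 52 or p = −52.

p = −52 or p = 52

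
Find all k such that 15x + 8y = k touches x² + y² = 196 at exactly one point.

Tangency holds when the distance from the centre (0, 0) to the line equals the radius 14:
|15·0 + 8·0 − k| / √289 = 14
|k| = 14·17, so k = 238 or k = −238.

k = −238 or k = 238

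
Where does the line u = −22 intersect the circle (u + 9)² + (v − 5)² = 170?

The line gives u = −22. Substituting into the circle:
v² − 10v + 24 = 0
v = 6 or v = 4, giving (−22, 6) and (−22, 4).

(−22, 4) and (−22, 6)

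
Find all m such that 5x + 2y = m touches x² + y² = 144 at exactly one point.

For a tangent, require d(centre, line) = r = 12.
|5·0 + 2·0 − m| / √29 = 12
|m| = 12√29.

m = ±12√29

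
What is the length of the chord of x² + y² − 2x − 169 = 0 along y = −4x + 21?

The distance from (1, 0) to the line is 17/√17, and r² = 170.
Chord = 2√(r² − d²) = 2·√(153) = 6√17.

6√17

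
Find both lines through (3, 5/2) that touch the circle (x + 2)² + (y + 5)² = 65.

Write the tangent as mx − y + (5/2 − m·(3)) = 0 and set its distance from the centre to √65:
(−5m − (−15/2))² = 65(m² + 1)
32m² + 60m + 7 = 0, so m = −7/4 or m = −1/8.
Through (3, 5/2) these give 7x + 4y = 31 and x + 8y = 23.

7x + 4y = 31 and x + 8y = 23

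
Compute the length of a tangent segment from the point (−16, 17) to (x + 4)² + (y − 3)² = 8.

The centre is (−4, 3) and r = 2√2. The square of the distance from P to the centre is 144 + 196 = 340.
Power of the point: PT² = |PO|² − r² = 332, so PT = 2√83.

2√83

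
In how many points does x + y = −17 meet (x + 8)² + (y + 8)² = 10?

2

Substituting the line into the circle gives 2x² + 34x + 135 = 0.
Discriminant = (34)² − 4·2·(135) = 76 > 0.
Two real roots: the line is a secant.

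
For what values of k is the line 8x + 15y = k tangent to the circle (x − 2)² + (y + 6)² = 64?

k = −210 or k = 62

For a tangent, require d(centre, line) = r = 8.
|8·2 + 15·(−6) − k| / √289 = 8
|k − (−74)| = 8·17, so k = 62 or k = −210.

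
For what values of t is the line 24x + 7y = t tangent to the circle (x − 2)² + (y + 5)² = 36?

The line touches the circle iff its distance from (2, −5) is 6:
|24·2 + 7·(−5) − t| / √625 = 6
|t − (13)| = 6·25, so t = 163 or t = −137.

t = −137 or t = 163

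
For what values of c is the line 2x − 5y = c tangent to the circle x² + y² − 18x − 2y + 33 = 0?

Tangency holds when the distance from the centre (9, 1) to the line equals the radius 7:
|2·9 − 5·1 − c| / √29 = 7
|c − (13)| = 7√29.

c = 13 ± 7√29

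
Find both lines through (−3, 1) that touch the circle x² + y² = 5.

Let a tangent through (−3, 1) have slope m. Its distance from (0, 0) must equal √5:
(3m − (−1))² = 5(m² + 1)
2m² + 3m − 2 = 0, so m = 1/2 or m = −2.
Through (−3, 1) these give x − 2y = −5 and 2x + y = −5.

x − 2y = −5 and 2x + y = −5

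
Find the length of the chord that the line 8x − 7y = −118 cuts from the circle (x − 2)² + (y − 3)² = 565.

4√113

From the line, y = (118 + 8x)/7. Substituting:
113x² + 1356x − 18080 = 0  ⟹  x² + 12x − 160 = 0
x = 8 or x = −20, giving (8, 26) and (−20, −6).
|(8, 26) − (−20, −6)| = √((28)² + (32)²) = 4√113.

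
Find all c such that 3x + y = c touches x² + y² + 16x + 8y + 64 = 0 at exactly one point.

c = −28 ± 4√10

Tangency holds when the distance from the centre (−8, −4) to the line equals the radius 4:
|3·(−8) + 1·(−4) − c| / √10 = 4
|c − (−28)| = 4√10.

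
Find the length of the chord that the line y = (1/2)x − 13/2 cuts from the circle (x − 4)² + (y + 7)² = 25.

Express y = (−13 + x)/2 and substitute into the circle:
5x² − 30x − 35 = 0  ⟹  x² − 6x − 7 = 0
x = 7 or x = −1, giving (7, −3) and (−1, −7).
Chord length = distance between (7, −3) and (−1, −7) = √80 = 4√5.

4√5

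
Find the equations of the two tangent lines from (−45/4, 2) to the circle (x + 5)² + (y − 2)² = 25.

Write the tangent as mx − y + (2 − m·(−45/4)) = 0 and set its distance from the centre to 5:
(25/4m − (0))² = 25(m² + 1)
9m² − 16 = 0, so m = 4/3 or m = −4/3.
With m = 4/3: 4x − 3y = −51. With m = −4/3: 4x + 3y = −39.

4x − 3y = −51 and 4x + 3y = −39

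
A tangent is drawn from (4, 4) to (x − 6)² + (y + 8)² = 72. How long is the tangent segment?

2√19

Centre (6, −8), r² = 72. |PO|² = (−2)² + (12)² = 148.
The tangent meets the radius at right angles, so tangent² = |PO|² − r² = 148 − 72 = 76.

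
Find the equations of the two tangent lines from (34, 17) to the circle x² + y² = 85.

6x − 7y = 85 and 2x − 9y = −85

Write the tangent as mx − y + (17 − m·(34)) = 0 and set its distance from the centre to √85:
(−34m − (−17))² = 85(m² + 1)
63m² − 68m + 12 = 0, so m = 6/7 or m = 2/9.
With m = 6/7: 6x − 7y = 85. With m = 2/9: 2x − 9y = −85.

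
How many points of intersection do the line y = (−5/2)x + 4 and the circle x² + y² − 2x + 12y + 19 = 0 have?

2

Centre (1, −6), r² = 18. Distance² from centre to line = (−15)²/29 = 225/29.
Since d² < r², the line cuts the circle twice.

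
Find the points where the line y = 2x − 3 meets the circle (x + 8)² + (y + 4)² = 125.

Substitute y = 2x − 3:
5x² + 20x − 60 = 0  ⟹  x² + 4x − 12 = 0
x = 2 or x = −6, giving (2, 1) and (−6, −15).

(−6, −15) and (2, 1)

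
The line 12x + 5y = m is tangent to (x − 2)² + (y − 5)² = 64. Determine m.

m = −55 or m = 153

For a tangent, require d(centre, line) = r = 8.
|12·2 + 5·5 − m| / √169 = 8
|m − (49)| = 8·13, so m = 153 or m = −55.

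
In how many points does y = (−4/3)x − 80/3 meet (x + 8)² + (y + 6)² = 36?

1

d² = (4·(−8) + 3·(−6) − (−80))²/25 = 36; r² = 36.
Since d² = r², the line is tangent.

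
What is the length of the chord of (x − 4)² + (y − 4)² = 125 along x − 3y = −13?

7√10

Express y = (13 + x)/3 and substitute into the circle:
10x² − 70x − 980 = 0  ⟹  x² − 7x − 98 = 0
x = 14 or x = −7, giving (14, 9) and (−7, 2).
|(14, 9) − (−7, 2)| = √((21)² + (7)²) = 7√10.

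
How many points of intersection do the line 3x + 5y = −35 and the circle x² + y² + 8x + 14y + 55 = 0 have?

Substituting the line into the circle gives 34x² + 200x + 150 = 0.
Discriminant = (200)² − 4·34·(150) = 19600 > 0.
Two real roots: the line is a secant.

2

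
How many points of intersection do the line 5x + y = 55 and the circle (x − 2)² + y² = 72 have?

0

Substituting the line into the circle gives 26x² − 554x + 2957 = 0.
Discriminant = (−554)² − 4·26·(2957) = −612 < 0.
No real roots: the line does not meet the circle.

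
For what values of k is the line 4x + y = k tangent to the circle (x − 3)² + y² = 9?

The line touches the circle iff its distance from (3, 0) is 3:
|4·3 + 1·0 − k| / √17 = 3
|k − (12)| = 3√17.

k = 12 ± 3√17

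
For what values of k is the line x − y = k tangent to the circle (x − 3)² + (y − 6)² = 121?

The line touches the circle iff its distance from (3, 6) is 11:
|1·3 − 1·6 − k| / √2 = 11
|k − (−3)| = 11√2.

k = −3 ± 11√2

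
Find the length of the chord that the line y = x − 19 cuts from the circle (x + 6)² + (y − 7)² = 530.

6√2

Express y = x − 19 and substitute into the circle:
2x² − 40x + 182 = 0  ⟹  x² − 20x + 91 = 0
x = 13 or x = 7, giving (13, −6) and (7, −12).
|(13, −6) − (7, −12)| = √((6)² + (6)²) = 6√2.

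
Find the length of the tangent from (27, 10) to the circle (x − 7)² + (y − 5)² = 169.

16

Centre (7, 5), r² = 169. |PO|² = (20)² + (5)² = 425.
The tangent meets the radius at right angles, so tangent² = |PO|² − r² = 425 − 169 = 256.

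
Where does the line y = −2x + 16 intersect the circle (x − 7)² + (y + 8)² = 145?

Express y = −2x + 16 and substitute into the circle:
5x² − 110x + 480 = 0  ⟹  x² − 22x + 96 = 0
x = 16 or x = 6, giving (16, −16) and (6, 4).

(6, 4) and (16, −16)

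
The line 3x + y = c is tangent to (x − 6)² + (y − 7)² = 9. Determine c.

The line touches the circle iff its distance from (6, 7) is 3:
|3·6 + 1·7 − c| / √10 = 3
|c − (25)| = 3√10.

c = 25 ± 3√10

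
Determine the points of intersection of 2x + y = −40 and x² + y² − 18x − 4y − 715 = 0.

Substitute y = −2x − 40:
5x² + 150x + 1045 = 0  ⟹  x² + 30x + 209 = 0
x = −11 or x = −19, giving (−11, −18) and (−19, −2).

(−19, −2) and (−11, −18)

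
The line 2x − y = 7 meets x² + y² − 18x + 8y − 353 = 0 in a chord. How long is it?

Substitute y = 2x − 7:
5x² − 30x − 360 = 0  ⟹  x² − 6x − 72 = 0
x = 12 or x = −6, giving (12, 17) and (−6, −19).
Chord length = distance between (12, 17) and (−6, −19) = √1620 = 18√5.

18√5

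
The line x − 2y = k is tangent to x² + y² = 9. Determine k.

The line touches the circle iff its distance from (0, 0) is 3:
|1·0 − 2·0 − k| / √5 = 3
|k| = 3√5.

k = ±3√5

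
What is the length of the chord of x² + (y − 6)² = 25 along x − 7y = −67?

The distance from (0, 6) to the line is 25/√50, and r² = 25.
Chord = 2√(r² − d²) = 2·√(25/2) = 5√2.

5√2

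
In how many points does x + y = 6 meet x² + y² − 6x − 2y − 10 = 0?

2

Centre (3, 1), r² = 20. Distance² from centre to line = (−2)²/2 = 2.
Since d² < r², the line cuts the circle twice.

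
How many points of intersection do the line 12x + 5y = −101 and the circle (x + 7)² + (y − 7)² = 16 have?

Centre (−7, 7), r² = 16. Distance² from centre to line = (52)²/169 = 16.
Since d² = r², the line is tangent.

1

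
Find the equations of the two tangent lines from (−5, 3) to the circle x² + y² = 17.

4x + y = −17 and x − 4y = −17

Let a tangent through (−5, 3) have slope m. Its distance from (0, 0) must equal √17:
(5m − (−3))² = 17(m² + 1)
4m² + 15m − 4 = 0, so m = −4 or m = 1/4.
Through (−5, 3) these give 4x + y = −17 and x − 4y = −17.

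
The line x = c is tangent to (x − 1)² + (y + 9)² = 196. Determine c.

c = −13 or c = 15

Tangency holds when the distance from the centre (1, −9) to the line equals the radius 14:
|1·1 + 0·(−9) − c| / √1 = 14
|c − (1)| = 14, so c = 15 or c = −13.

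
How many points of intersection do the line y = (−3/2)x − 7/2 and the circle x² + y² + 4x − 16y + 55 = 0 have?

Substituting the line into the circle gives 13x² + 154x + 493 = 0.
Discriminant = (154)² − 4·13·(493) = −1920 < 0.
No real roots: the line does not meet the circle.

0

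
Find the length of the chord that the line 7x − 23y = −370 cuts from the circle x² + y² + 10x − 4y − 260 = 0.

17√2

Centre (−5, 2), r² = 289. Perpendicular distance d from centre to line = |289| / √578 = 289/√578.
Half the chord is √(r² − d²) = √(289/2), so the full chord is 17√2.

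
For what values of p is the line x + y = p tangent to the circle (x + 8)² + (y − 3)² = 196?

p = −5 ± 14√2

Tangency holds when the distance from the centre (−8, 3) to the line equals the radius 14:
|1·(−8) + 1·3 − p| / √2 = 14
|p − (−5)| = 14√2.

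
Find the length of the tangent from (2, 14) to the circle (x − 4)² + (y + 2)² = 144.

Centre (4, −2), r² = 144. |PO|² = (−2)² + (16)² = 260.
By the tangent–radius right angle, tangent length = √(|PO|² − r²) = √116 = 2√29.

2√29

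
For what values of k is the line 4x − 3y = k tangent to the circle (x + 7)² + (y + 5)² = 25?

k = −38 or k = 12

Tangency holds when the distance from the centre (−7, −5) to the line equals the radius 5:
|4·(−7) − 3·(−5) − k| / √25 = 5
|k − (−13)| = 5·5, so k = 12 or k = −38.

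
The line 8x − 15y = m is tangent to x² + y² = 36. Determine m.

The line touches the circle iff its distance from (0, 0) is 6:
|8·0 − 15·0 − m| / √289 = 6
|m| = 6·17, so m = 102 or m = −102.

m = −102 or m = 102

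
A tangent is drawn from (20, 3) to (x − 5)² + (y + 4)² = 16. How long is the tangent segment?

The centre is (5, −4) and r = 4. The square of the distance from P to the centre is 225 + 49 = 274.
The tangent meets the radius at right angles, so tangent² = |PO|² − r² = 274 − 16 = 258.

√258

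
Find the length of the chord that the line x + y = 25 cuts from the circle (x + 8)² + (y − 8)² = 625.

Centre (−8, 8), r² = 625. Perpendicular distance d from centre to line = |−25| / √2 = 25/√2.
Half the chord is √(r² − d²) = √(625/2), so the full chord is 25√2.

25√2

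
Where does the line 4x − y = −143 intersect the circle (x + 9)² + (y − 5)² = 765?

Express y = 4x + 143 and substitute into the circle:
17x² + 1122x + 18360 = 0  ⟹  x² + 66x + 1080 = 0
x = −30 or x = −36, giving (−30, 23) and (−36, −1).

(−36, −1) and (−30, 23)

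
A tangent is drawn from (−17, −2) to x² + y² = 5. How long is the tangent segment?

12√2

With centre O = (0, 0), |OP|² = 293 and r² = 5.
By the tangent–radius right angle, tangent length = √(|PO|² − r²) = √288 = 12√2.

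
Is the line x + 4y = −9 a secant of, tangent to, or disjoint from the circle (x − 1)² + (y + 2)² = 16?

secant

Centre (1, −2), r² = 16. Distance² from centre to line = (2)²/17 = 4/17.
Since d² < r², the line cuts the circle twice.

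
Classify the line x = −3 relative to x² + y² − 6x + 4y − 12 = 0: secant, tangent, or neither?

neither

Substituting the line into the circle gives y² + 4y + 15 = 0.
Discriminant = (4)² − 4·1·(15) = −44 < 0.
No real roots: the line does not meet the circle.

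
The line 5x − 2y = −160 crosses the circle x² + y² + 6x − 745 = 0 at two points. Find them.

Substitute y = (160 + 5x)/2:
29x² + 1624x + 22620 = 0  ⟹  x² + 56x + 780 = 0
x = −26 or x = −30, giving (−26, 15) and (−30, 5).

(−30, 5) and (−26, 15)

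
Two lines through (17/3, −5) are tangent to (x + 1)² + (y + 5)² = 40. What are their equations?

A line y − (−5) = m(x − (17/3)) is tangent when its distance from (−1, −5) is 2√10:
(−20/3m − (0))² = 40(m² + 1)
m² − 9 = 0, so m = 3 or m = −3.
With m = 3: 3x − y = 22. With m = −3: 3x + y = 12.

3x − y = 22 and 3x + y = 12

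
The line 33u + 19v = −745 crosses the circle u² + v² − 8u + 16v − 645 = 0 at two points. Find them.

(−22, −1) and (−3, −34)

Substitute v = (−745 − 33u)/19:
1450u² + 36250u + 95700 = 0  ⟹  u² + 25u + 66 = 0
u = −3 or u = −22, giving (−3, −34) and (−22, −1).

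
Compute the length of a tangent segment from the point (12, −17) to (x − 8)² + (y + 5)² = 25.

3√15

The centre is (8, −5) and r = 5. The square of the distance from P to the centre is 16 + 144 = 160.
By the tangent–radius right angle, tangent length = √(|PO|² − r²) = √135 = 3√15.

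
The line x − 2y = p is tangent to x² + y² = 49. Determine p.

The line touches the circle iff its distance from (0, 0) is 7:
|1·0 − 2·0 − p| / √5 = 7
|p| = 7√5.

p = ±7√5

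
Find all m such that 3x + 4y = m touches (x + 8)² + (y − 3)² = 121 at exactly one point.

For a tangent, require d(centre, line) = r = 11.
|3·(−8) + 4·3 − m| / √25 = 11
|m − (−12)| = 11·5, so m = 43 or m = −67.

m = −67 or m = 43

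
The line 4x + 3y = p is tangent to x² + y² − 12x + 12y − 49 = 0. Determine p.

The line touches the circle iff its distance from (6, −6) is 11:
|4·6 + 3·(−6) − p| / √25 = 11
|p − (6)| = 11·5, so p = 61 or p = −49.

p = −49 or p = 61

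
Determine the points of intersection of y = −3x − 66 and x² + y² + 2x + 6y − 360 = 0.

(−20, −6) and (−18, −12)

From the line, y = −3x − 66. Substituting:
10x² + 380x + 3600 = 0  ⟹  x² + 38x + 360 = 0
x = −18 or x = −20, giving (−18, −12) and (−20, −6).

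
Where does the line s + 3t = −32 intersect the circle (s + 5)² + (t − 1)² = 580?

Express t = (−32 − s)/3 and substitute into the circle:
10s² + 160s − 3770 = 0  ⟹  s² + 16s − 377 = 0
s = 13 or s = −29, giving (13, −15) and (−29, −1).

(−29, −1) and (13, −15)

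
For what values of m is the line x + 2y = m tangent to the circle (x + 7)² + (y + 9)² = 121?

The line touches the circle iff its distance from (−7, −9) is 11:
|1·(−7) + 2·(−9) − m| / √5 = 11
|m − (−25)| = 11√5.

m = −25 ± 11√5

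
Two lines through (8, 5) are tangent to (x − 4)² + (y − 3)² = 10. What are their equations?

Let a tangent through (8, 5) have slope m. Its distance from (4, 3) must equal √10:
(−4m − (−2))² = 10(m² + 1)
3m² − 8m − 3 = 0, so m = 3 or m = −1/3.
Through (8, 5) these give 3x − y = 19 and x + 3y = 23.

3x − y = 19 and x + 3y = 23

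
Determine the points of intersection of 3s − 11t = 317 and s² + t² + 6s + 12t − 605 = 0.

Express t = (−317 + 3s)/11 and substitute into the circle:
130s² − 780s − 14560 = 0  ⟹  s² − 6s − 112 = 0
s = 14 or s = −8, giving (14, −25) and (−8, −31).

(−8, −31) and (14, −25)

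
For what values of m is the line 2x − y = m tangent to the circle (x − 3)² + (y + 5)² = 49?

Tangency holds when the distance from the centre (3, −5) to the line equals the radius 7:
|2·3 − 1·(−5) − m| / √5 = 7
|m − (11)| = 7√5.

m = 11 ± 7√5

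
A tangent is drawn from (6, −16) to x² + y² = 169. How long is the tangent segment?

Centre (0, 0), r² = 169. |PO|² = (6)² + (−16)² = 292.
Power of the point: PT² = |PO|² − r² = 123, so PT = √123.

√123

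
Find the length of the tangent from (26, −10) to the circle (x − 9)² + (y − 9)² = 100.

5√22

The centre is (9, 9) and r = 10. The square of the distance from P to the centre is 289 + 361 = 650.
Power of the point: PT² = |PO|² − r² = 550, so PT = 5√22.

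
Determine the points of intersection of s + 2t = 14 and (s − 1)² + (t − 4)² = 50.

(−4, 9) and (8, 3)

From the line, t = (14 − s)/2. Substituting:
5s² − 20s − 160 = 0  ⟹  s² − 4s − 32 = 0
s = 8 or s = −4, giving (8, 3) and (−4, 9).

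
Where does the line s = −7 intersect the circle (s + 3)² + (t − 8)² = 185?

(−7, −5) and (−7, 21)

The line gives s = −7. Substituting into the circle:
t² − 16t − 105 = 0
t = 21 or t = −5, giving (−7, 21) and (−7, −5).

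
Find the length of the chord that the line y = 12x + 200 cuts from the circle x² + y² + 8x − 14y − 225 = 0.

2√145

The distance from (−4, 7) to the line is 145/√145, and r² = 290.
Chord = 2√(r² − d²) = 2·√(145) = 2√145.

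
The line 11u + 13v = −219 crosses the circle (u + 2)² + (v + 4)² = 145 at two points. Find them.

(−14, −5) and (−1, −16)

From the line, v = (−219 − 11u)/13. Substituting:
290u² + 4350u + 4060 = 0  ⟹  u² + 15u + 14 = 0
u = −1 or u = −14, giving (−1, −16) and (−14, −5).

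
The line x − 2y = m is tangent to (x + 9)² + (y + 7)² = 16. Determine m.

m = 5 ± 4√5

For a tangent, require d(centre, line) = r = 4.
|1·(−9) − 2·(−7) − m| / √5 = 4
|m − (5)| = 4√5.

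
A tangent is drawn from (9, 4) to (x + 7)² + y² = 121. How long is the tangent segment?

The centre is (−7, 0) and r = 11. The square of the distance from P to the centre is 256 + 16 = 272.
The tangent meets the radius at right angles, so tangent² = |PO|² − r² = 272 − 121 = 151.

√151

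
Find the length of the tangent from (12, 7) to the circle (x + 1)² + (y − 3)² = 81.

2√26

Centre (−1, 3), r² = 81. |PO|² = (13)² + (4)² = 185.
The tangent meets the radius at right angles, so tangent² = |PO|² − r² = 185 − 81 = 104.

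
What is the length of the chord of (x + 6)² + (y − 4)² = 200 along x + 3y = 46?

Express y = (46 − x)/3 and substitute into the circle:
10x² + 40x − 320 = 0  ⟹  x² + 4x − 32 = 0
x = 4 or x = −8, giving (4, 14) and (−8, 18).
|(4, 14) − (−8, 18)| = √((12)² + (−4)²) = 4√10.

4√10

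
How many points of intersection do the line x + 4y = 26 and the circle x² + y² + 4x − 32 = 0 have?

0

d² = (1·(−2) + 4·0 − (26))²/17 = 784/17; r² = 36.
Since d² > r², the line lies outside the circle.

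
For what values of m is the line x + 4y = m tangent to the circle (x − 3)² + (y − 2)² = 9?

Tangency holds when the distance from the centre (3, 2) to the line equals the radius 3:
|1·3 + 4·2 − m| / √17 = 3
|m − (11)| = 3√17.

m = 11 ± 3√17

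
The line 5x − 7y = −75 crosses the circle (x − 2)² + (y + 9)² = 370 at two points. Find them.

(−15, 0) and (−1, 10)

From the line, y = (75 + 5x)/7. Substituting:
74x² + 1184x + 1110 = 0  ⟹  x² + 16x + 15 = 0
x = −1 or x = −15, giving (−1, 10) and (−15, 0).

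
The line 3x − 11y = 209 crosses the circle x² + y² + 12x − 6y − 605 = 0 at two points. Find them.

(−11, −22) and (11, −16)

From the line, y = (−209 + 3x)/11. Substituting:
130x² − 15730 = 0  ⟹  x² − 121 = 0
x = 11 or x = −11, giving (11, −16) and (−11, −22).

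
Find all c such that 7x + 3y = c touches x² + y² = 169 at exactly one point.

For a tangent, require d(centre, line) = r = 13.
|7·0 + 3·0 − c| / √58 = 13
|c| = 13√58.

c = ±13√58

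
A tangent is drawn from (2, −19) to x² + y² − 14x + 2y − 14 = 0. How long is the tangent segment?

With centre O = (7, −1), |OP|² = 349 and r² = 64.
By the tangent–radius right angle, tangent length = √(|PO|² − r²) = √285.

√285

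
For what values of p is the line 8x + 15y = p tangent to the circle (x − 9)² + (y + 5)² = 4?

The line touches the circle iff its distance from (9, −5) is 2:
|8·9 + 15·(−5) − p| / √289 = 2
|p − (−3)| = 2·17, so p = 31 or p = −37.

p = −37 or p = 31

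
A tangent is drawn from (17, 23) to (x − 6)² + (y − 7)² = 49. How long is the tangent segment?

2√82

The centre is (6, 7) and r = 7. The square of the distance from P to the centre is 121 + 256 = 377.
The tangent meets the radius at right angles, so tangent² = |PO|² − r² = 377 − 49 = 328.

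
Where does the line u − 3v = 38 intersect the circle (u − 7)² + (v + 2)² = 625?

Express v = (−38 + u)/3 and substitute into the circle:
10u² − 190u − 4160 = 0  ⟹  u² − 19u − 416 = 0
u = 32 or u = −13, giving (32, −2) and (−13, −17).

(−13, −17) and (32, −2)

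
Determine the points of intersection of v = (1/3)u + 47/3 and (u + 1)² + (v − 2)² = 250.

Substitute v = (47 + u)/3:
10u² + 100u − 560 = 0  ⟹  u² + 10u − 56 = 0
u = 4 or u = −14, giving (4, 17) and (−14, 11).

(−14, 11) and (4, 17)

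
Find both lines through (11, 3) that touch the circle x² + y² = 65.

Write the tangent as mx − y + (3 − m·(11)) = 0 and set its distance from the centre to √65:
[m·(−11) − (−3)]² = 65(m² + 1)
28m² − 33m − 28 = 0, so m = −4/7 or m = 7/4.
With m = −4/7: 4x + 7y = 65. With m = 7/4: 7x − 4y = 65.

4x + 7y = 65 and 7x − 4y = 65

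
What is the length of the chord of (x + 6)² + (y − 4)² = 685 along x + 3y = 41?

15√10

The distance from (−6, 4) to the line is 35/√10, and r² = 685.
Half the chord is √(r² − d²) = √(1125/2), so the full chord is 15√10.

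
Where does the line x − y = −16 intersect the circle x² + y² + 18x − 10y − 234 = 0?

Express y = x + 16 and substitute into the circle:
2x² + 40x − 138 = 0  ⟹  x² + 20x − 69 = 0
x = 3 or x = −23, giving (3, 19) and (−23, −7).

(−23, −7) and (3, 19)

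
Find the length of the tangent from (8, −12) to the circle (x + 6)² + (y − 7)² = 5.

2√138

Centre (−6, 7), r² = 5. |PO|² = (14)² + (−19)² = 557.
Power of the point: PT² = |PO|² − r² = 552, so PT = 2√138.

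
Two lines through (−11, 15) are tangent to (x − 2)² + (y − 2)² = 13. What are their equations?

3x + 2y = −3 and 2x + 3y = 23

Let a tangent through (−11, 15) have slope m. Its distance from (2, 2) must equal √13:
(13m − (−13))² = 13(m² + 1)
6m² + 13m + 6 = 0, so m = −3/2 or m = −2/3.
With m = −3/2: 3x + 2y = −3. With m = −2/3: 2x + 3y = 23.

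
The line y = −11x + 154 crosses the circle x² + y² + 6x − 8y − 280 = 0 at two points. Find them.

(13, 11) and (14, 0)

From the line, y = −11x + 154. Substituting:
122x² − 3294x + 22204 = 0  ⟹  x² − 27x + 182 = 0
x = 14 or x = 13, giving (14, 0) and (13, 11).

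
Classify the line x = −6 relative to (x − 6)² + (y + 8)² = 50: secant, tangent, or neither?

neither

d² = (1·6 + 0·(−8) − (−6))² = 144; r² = 50.
Since d² > r², the line lies outside the circle.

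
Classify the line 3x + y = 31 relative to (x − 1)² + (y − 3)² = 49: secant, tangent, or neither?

neither

d² = (3·1 + 1·3 − (31))²/10 = 125/2; r² = 49.
Since d² > r², the line lies outside the circle.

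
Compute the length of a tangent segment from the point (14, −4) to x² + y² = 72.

With centre O = (0, 0), |OP|² = 212 and r² = 72.
By the tangent–radius right angle, tangent length = √(|PO|² − r²) = √140 = 2√35.

2√35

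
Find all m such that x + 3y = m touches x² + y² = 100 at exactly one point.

m = ±10√10

Tangency holds when the distance from the centre (0, 0) to the line equals the radius 10:
|1·0 + 3·0 − m| / √10 = 10
|m| = 10√10.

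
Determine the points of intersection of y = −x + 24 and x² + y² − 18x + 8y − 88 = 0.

Substitute y = −x + 24:
2x² − 74x + 680 = 0  ⟹  x² − 37x + 340 = 0
x = 20 or x = 17, giving (20, 4) and (17, 7).

(17, 7) and (20, 4)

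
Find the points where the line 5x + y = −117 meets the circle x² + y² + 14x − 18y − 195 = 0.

(−25, 8) and (−24, 3)

Substitute y = −5x − 117:
26x² + 1274x + 15600 = 0  ⟹  x² + 49x + 600 = 0
x = −24 or x = −25, giving (−24, 3) and (−25, 8).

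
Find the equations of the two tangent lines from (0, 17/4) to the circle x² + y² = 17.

x − 4y = −17 and x + 4y = 17

Let a tangent through (0, 17/4) have slope m. Its distance from (0, 0) must equal √17:
[m·(0) − (−17/4)]² = 17(m² + 1)
16m² − 1 = 0, so m = 1/4 or m = −1/4.
Through (0, 17/4) these give x − 4y = −17 and x + 4y = 17.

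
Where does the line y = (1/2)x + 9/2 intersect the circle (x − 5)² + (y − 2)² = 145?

Substitute y = (9 + x)/2:
5x² − 30x − 455 = 0  ⟹  x² − 6x − 91 = 0
x = 13 or x = −7, giving (13, 11) and (−7, 1).

(−7, 1) and (13, 11)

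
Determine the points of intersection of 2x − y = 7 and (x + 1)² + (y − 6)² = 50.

(4, 1) and (6, 5)

Express y = 2x − 7 and substitute into the circle:
5x² − 50x + 120 = 0  ⟹  x² − 10x + 24 = 0
x = 6 or x = 4, giving (6, 5) and (4, 1).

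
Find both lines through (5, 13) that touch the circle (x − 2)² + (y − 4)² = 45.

2x + y = 23 and x − 2y = −21

Write the tangent as mx − y + (13 − m·(5)) = 0 and set its distance from the centre to 3√5:
(−3m − (−9))² = 45(m² + 1)
2m² + 3m − 2 = 0, so m = −2 or m = 1/2.
With m = −2: 2x + y = 23. With m = 1/2: x − 2y = −21.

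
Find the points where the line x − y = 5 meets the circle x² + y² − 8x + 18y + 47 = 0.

Substitute y = x − 5:
2x² − 18 = 0  ⟹  x² − 9 = 0
x = 3 or x = −3, giving (3, −2) and (−3, −8).

(−3, −8) and (3, −2)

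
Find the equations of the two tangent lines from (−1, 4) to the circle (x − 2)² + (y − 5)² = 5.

2x − y = −6 and x + 2y = 7

Write the tangent as mx − y + (4 − m·(−1)) = 0 and set its distance from the centre to √5:
(3m − (1))² = 5(m² + 1)
2m² − 3m − 2 = 0, so m = 2 or m = −1/2.
With m = 2: 2x − y = −6. With m = −1/2: x + 2y = 7.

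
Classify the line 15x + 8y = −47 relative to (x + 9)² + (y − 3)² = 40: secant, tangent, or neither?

secant

Substituting the line into the circle gives 289x² + 3282x + 7665 = 0.
Δ = 10771524 − 8860740 = 1910784.
Two real roots: the line is a secant.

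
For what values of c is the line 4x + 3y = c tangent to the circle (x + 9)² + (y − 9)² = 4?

Tangency holds when the distance from the centre (−9, 9) to the line equals the radius 2:
|4·(−9) + 3·9 − c| / √25 = 2
|c − (−9)| = 2·5, so c = 1 or c = −19.

c = −19 or c = 1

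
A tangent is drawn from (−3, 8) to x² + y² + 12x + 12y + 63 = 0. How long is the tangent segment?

14

The centre is (−6, −6) and r = 3. The square of the distance from P to the centre is 9 + 196 = 205.
The tangent meets the radius at right angles, so tangent² = |PO|² − r² = 205 − 9 = 196.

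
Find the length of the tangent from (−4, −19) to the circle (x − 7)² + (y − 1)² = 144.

√377

Centre (7, 1), r² = 144. |PO|² = (−11)² + (−20)² = 521.
By the tangent–radius right angle, tangent length = √(|PO|² − r²) = √377.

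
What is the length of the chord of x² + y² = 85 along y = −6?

The distance from (0, 0) to the line is 6, and r² = 85.
Half the chord is √(r² − d²) = √(49), so the full chord is 14.

14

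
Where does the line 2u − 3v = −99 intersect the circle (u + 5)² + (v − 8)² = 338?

Substitute v = (99 + 2u)/3:
13u² + 390u + 2808 = 0  ⟹  u² + 30u + 216 = 0
u = −12 or u = −18, giving (−12, 25) and (−18, 21).

(−18, 21) and (−12, 25)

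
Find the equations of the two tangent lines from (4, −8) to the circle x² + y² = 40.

Let a tangent through (4, −8) have slope m. Its distance from (0, 0) must equal 2√10:
(−4m − (8))² = 40(m² + 1)
3m² − 8m − 3 = 0, so m = −1/3 or m = 3.
With m = −1/3: x + 3y = −20. With m = 3: 3x − y = 20.

x + 3y = −20 and 3x − y = 20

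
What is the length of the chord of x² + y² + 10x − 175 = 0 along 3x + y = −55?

4√10

The distance from (−5, 0) to the line is 40/√10, and r² = 200.
Half the chord is √(r² − d²) = √(40), so the full chord is 4√10.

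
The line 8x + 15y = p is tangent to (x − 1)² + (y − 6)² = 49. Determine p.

p = −21 or p = 217

Tangency holds when the distance from the centre (1, 6) to the line equals the radius 7:
|8·1 + 15·6 − p| / √289 = 7
|p − (98)| = 7·17, so p = 217 or p = −21.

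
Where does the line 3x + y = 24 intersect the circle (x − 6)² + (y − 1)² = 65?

From the line, y = −3x + 24. Substituting:
10x² − 150x + 500 = 0  ⟹  x² − 15x + 50 = 0
x = 10 or x = 5, giving (10, −6) and (5, 9).

(5, 9) and (10, −6)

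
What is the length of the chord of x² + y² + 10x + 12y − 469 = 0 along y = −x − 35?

Substitute y = −x − 35:
2x² + 68x + 336 = 0  ⟹  x² + 34x + 168 = 0
x = −6 or x = −28, giving (−6, −29) and (−28, −7).
|(−6, −29) − (−28, −7)| = √((22)² + (−22)²) = 22√2.

22√2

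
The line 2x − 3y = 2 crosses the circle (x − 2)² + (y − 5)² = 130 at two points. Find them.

Substitute y = (−2 + 2x)/3:
13x² − 104x − 845 = 0  ⟹  x² − 8x − 65 = 0
x = 13 or x = −5, giving (13, 8) and (−5, −4).

(−5, −4) and (13, 8)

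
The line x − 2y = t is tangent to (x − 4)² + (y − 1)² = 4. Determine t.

t = 2 ± 2√5

The line touches the circle iff its distance from (4, 1) is 2:
|1·4 − 2·1 − t| / √5 = 2
|t − (2)| = 2√5.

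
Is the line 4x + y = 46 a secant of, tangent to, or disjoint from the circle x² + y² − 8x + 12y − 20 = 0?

disjoint

Substituting the line into the circle gives 17x² − 424x + 2648 = 0.
Discriminant = (−424)² − 4·17·(2648) = −288 < 0.
No real roots: the line does not meet the circle.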